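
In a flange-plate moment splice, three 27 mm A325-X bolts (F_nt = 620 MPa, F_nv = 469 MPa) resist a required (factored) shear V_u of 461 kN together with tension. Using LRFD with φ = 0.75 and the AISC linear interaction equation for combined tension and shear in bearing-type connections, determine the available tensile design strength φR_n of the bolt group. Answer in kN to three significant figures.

A_b = π·27²/4 = 572.6 mm²; f_rv = 461 × 1000 / (3 × 572.6) = 268.4 MPa.
F'_nt = 1.3 F_nt − (F_nt / φF_nv) f_rv = 1.3·620 − (620/(0.75·469))·268.4 = 332.9 MPa, capped at F_nt → F'_nt = 332.9 MPa.
R_n = F'_nt · A_b · n = 332.9 × 572.6 × 3 / 1000 = 571.9 kN.
Design strength φR_n = 0.75 × 571.9 = 429 kN.

429 kN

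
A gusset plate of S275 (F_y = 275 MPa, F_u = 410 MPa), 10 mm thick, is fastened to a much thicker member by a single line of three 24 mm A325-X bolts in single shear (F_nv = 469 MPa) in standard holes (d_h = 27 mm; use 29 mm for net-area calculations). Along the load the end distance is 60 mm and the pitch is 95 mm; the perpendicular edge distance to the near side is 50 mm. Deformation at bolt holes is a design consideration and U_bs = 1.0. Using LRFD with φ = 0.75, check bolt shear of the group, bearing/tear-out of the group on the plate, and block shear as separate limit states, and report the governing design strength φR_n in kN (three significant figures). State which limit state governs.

Bolt shear: A_b = π·24²/4 = 452.4 mm²; R_n = 469 × 452.4 × 3 × 1 / 1000 = 636.5 kN → 0.75 × 636.5 = 477 kN.
Bearing: edge l_c = 46.5, r_n = 228.8 kN; interior l_c = 68, r_n = 236.2 kN; R_n = 228.8 + 2·236.2 = 701.1 kN → 526 kN.
Block shear: A_gv = 2500, A_nv = 1775, A_nt = 355 mm²; R_n = min(0.6F_uA_nv, 0.6F_yA_gv) + U_bs·F_u·A_nt = 558.1 kN → 419 kN.
Block shear governs: 419 kN.

419 kN (block shear governs)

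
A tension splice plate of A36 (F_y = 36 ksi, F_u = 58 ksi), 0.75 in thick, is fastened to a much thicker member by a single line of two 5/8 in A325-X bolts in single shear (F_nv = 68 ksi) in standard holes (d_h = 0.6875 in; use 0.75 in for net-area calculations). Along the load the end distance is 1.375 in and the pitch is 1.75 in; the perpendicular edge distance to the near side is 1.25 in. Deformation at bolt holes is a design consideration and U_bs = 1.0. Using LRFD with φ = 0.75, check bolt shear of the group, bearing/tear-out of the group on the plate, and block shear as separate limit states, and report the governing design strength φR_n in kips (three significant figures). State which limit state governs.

Bolt shear: A_b = π·0.625²/4 = 0.3068 in²; R_n = 68 × 0.3068 × 2 × 1 = 41.72 kips → 0.75 × 41.72 = 31.3 kips.
Bearing: edge l_c = 1.031, r_n = 53.83 kips; interior l_c = 1.062, r_n = 55.46 kips; R_n = 53.83 + 1·55.46 = 109.3 kips → 82 kips.
Block shear: A_gv = 2.344, A_nv = 1.5, A_nt = 0.6562 in²; R_n = min(0.6F_uA_nv, 0.6F_yA_gv) + U_bs·F_u·A_nt = 88.69 kips → 66.5 kips.
Bolt shear governs: 31.3 kips.

31.3 kips (bolt shear governs)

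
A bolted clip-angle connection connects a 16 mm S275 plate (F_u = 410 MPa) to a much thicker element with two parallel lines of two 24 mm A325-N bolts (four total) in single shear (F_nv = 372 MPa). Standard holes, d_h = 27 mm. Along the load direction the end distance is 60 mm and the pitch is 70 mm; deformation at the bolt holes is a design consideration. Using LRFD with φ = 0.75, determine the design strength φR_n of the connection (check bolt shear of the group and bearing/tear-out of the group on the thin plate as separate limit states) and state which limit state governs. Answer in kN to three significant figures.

505 kN (bolt shear governs)

Bolt shear: A_b = π·24²/4 = 452.4 mm²; R_n = 372 × 452.4 × 4 × 1 / 1000 = 673.2 kN → 0.75 × 673.2 = 505 kN.
Bearing (1.2 l_c t F_u ≤ 2.4 d t F_u): upper limit = 2.4·24·16·410 / 1000 = 377.9 kN.
  Edge l_c = 60 − 27/2 = 46.5 → r_n = 366 kN; interior l_c = 70 − 27 = 43 → r_n = 338.5 kN.
  R_n,bearing = 2·366 + 2·338.5 = 1409 kN → 0.75 × 1409 = 1060 kN.
Bolt shear governs: 505 kN.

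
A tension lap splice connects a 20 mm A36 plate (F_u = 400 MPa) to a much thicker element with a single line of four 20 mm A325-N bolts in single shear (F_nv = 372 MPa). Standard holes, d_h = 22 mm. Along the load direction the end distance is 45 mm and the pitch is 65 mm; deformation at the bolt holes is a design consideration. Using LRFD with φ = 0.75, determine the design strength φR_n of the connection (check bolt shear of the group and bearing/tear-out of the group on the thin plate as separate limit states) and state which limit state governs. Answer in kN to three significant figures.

351 kN (bolt shear governs)

Bolt shear: A_b = π·20²/4 = 314.2 mm²; R_n = 372 × 314.2 × 4 × 1 / 1000 = 467.5 kN → 0.75 × 467.5 = 351 kN.
Bearing (1.2 l_c t F_u ≤ 2.4 d t F_u): upper limit = 2.4·20·20·400 / 1000 = 384 kN.
  Edge l_c = 45 − 22/2 = 34 → r_n = 326.4 kN; interior l_c = 65 − 22 = 43 → r_n = 384 kN.
  R_n,bearing = 1·326.4 + 3·384 = 1478 kN → 0.75 × 1478 = 1110 kN.
Bolt shear governs: 351 kN.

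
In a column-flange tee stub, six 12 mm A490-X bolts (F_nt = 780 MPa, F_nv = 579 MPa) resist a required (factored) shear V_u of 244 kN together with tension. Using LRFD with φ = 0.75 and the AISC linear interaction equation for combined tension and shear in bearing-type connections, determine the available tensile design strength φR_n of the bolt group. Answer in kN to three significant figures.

187 kN

A_b = π·12²/4 = 113.1 mm²; f_rv = 244 × 1000 / (6 × 113.1) = 359.6 MPa.
F'_nt = 1.3 F_nt − (F_nt / φF_nv) f_rv = 1.3·780 − (780/(0.75·579))·359.6 = 368.1 MPa, capped at F_nt → F'_nt = 368.1 MPa.
R_n = F'_nt · A_b · n = 368.1 × 113.1 × 6 / 1000 = 249.8 kN.
Design strength φR_n = 0.75 × 249.8 = 187 kN.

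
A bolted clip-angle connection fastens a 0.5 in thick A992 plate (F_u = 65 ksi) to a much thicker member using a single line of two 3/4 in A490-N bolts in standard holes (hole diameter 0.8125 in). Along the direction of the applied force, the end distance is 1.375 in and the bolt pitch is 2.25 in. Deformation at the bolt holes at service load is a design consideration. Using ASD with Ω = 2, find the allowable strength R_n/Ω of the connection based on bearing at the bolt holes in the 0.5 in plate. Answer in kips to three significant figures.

46.9 kips

Per bolt r_n = 1.2 l_c t F_u ≤ 2.4 d t F_u; upper limit = 2.4 × 0.75 × 0.5 × 65 = 58.5 kips.
Edge bolt: l_c = 1.375 − 0.8125/2 = 0.9688 in → 1.2 × 0.9688 × 0.5 × 65 = 37.78 → r_n = 37.78 kips.
Interior bolts: l_c = 2.25 − 0.8125 = 1.438 in → 1.2 × 1.438 × 0.5 × 65 = 56.06 → r_n = 56.06 kips.
R_n = 1 × 37.78 + 1 × 56.06 = 93.84 kips.
Allowable strength R_n/Ω = 93.84 / 2 = 46.9 kips.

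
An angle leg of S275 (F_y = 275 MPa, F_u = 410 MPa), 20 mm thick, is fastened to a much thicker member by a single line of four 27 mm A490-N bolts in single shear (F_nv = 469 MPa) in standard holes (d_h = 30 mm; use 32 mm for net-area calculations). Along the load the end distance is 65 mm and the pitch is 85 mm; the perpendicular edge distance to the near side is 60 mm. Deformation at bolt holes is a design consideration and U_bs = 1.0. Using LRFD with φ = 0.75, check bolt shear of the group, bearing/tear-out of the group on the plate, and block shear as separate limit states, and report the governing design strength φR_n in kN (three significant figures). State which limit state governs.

Bolt shear: A_b = π·27²/4 = 572.6 mm²; R_n = 469 × 572.6 × 4 × 1 / 1000 = 1074 kN → 0.75 × 1074 = 806 kN.
Bearing: edge l_c = 50, r_n = 492 kN; interior l_c = 55, r_n = 531.4 kN; R_n = 492 + 3·531.4 = 2086 kN → 1560 kN.
Block shear: A_gv = 6400, A_nv = 4160, A_nt = 880 mm²; R_n = min(0.6F_uA_nv, 0.6F_yA_gv) + U_bs·F_u·A_nt = 1384 kN → 1040 kN.
Bolt shear governs: 806 kN.

806 kN (bolt shear governs)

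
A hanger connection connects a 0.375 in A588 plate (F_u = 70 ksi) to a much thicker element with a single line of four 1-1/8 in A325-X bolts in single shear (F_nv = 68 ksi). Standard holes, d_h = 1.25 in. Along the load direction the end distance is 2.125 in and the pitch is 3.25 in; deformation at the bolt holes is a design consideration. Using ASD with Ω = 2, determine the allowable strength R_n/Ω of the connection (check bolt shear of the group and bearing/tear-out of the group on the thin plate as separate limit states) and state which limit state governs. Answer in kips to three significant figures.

118 kips (bearing governs)

Bolt shear: A_b = π·1.125²/4 = 0.994 in²; R_n = 68 × 0.994 × 4 × 1 = 270.4 kips → 270.4 / 2 = 135 kips.
Bearing (1.2 l_c t F_u ≤ 2.4 d t F_u): upper limit = 2.4·1.125·0.375·70 = 70.88 kips.
  Edge l_c = 2.125 − 1.25/2 = 1.5 → r_n = 47.25 kips; interior l_c = 3.25 − 1.25 = 2 → r_n = 63 kips.
  R_n,bearing = 1·47.25 + 3·63 = 236.2 kips → 236.2 / 2 = 118 kips.
Bearing governs: 118 kips.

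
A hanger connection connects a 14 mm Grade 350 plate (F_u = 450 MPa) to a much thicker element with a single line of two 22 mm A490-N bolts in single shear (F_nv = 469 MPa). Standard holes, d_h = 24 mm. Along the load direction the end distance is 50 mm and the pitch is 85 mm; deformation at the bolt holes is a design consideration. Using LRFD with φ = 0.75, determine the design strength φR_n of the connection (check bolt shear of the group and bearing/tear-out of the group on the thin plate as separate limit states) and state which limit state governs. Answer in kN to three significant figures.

267 kN (bolt shear governs)

Bolt shear: A_b = π·22²/4 = 380.1 mm²; R_n = 469 × 380.1 × 2 × 1 / 1000 = 356.6 kN → 0.75 × 356.6 = 267 kN.
Bearing (1.2 l_c t F_u ≤ 2.4 d t F_u): upper limit = 2.4·22·14·450 / 1000 = 332.6 kN.
  Edge l_c = 50 − 24/2 = 38 → r_n = 287.3 kN; interior l_c = 85 − 24 = 61 → r_n = 332.6 kN.
  R_n,bearing = 1·287.3 + 1·332.6 = 619.9 kN → 0.75 × 619.9 = 465 kN.
Bolt shear governs: 267 kN.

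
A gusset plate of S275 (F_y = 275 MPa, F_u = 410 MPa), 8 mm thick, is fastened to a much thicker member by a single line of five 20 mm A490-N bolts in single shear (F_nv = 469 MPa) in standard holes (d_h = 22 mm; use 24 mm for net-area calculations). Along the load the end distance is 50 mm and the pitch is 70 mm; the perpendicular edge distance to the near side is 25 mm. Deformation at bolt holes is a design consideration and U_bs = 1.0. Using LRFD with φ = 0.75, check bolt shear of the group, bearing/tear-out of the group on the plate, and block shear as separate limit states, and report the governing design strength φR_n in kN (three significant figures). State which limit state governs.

Bolt shear: A_b = π·20²/4 = 314.2 mm²; R_n = 469 × 314.2 × 5 × 1 / 1000 = 736.7 kN → 0.75 × 736.7 = 553 kN.
Bearing: edge l_c = 39, r_n = 153.5 kN; interior l_c = 48, r_n = 157.4 kN; R_n = 153.5 + 4·157.4 = 783.3 kN → 587 kN.
Block shear: A_gv = 2640, A_nv = 1776, A_nt = 104 mm²; R_n = min(0.6F_uA_nv, 0.6F_yA_gv) + U_bs·F_u·A_nt = 478.2 kN → 359 kN.
Block shear governs: 359 kN.

359 kN (block shear governs)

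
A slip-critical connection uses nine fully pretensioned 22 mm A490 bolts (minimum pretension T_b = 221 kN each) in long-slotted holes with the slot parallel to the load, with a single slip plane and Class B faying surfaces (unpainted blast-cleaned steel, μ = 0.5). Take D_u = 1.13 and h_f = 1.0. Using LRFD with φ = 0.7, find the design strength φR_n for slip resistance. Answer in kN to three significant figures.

787 kN

R_n = μ · D_u · h_f · T_b · n_s · n_b = 0.5 × 1.13 × 1.0 × 221 × 1 × 9 = 1124 kN.
Design strength φR_n = 0.7 × 1124 = 787 kN.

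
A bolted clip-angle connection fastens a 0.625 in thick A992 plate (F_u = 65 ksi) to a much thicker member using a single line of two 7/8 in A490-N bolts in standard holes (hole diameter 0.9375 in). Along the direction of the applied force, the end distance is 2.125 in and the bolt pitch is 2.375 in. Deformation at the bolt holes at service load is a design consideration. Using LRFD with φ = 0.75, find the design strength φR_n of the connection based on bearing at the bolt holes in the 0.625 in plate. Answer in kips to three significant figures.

113 kips

Per bolt r_n = 1.2 l_c t F_u ≤ 2.4 d t F_u; upper limit = 2.4 × 0.875 × 0.625 × 65 = 85.31 kips.
Edge bolt: l_c = 2.125 − 0.9375/2 = 1.656 in → 1.2 × 1.656 × 0.625 × 65 = 80.74 → r_n = 80.74 kips.
Interior bolts: l_c = 2.375 − 0.9375 = 1.438 in → 1.2 × 1.438 × 0.625 × 65 = 70.08 → r_n = 70.08 kips.
R_n = 1 × 80.74 + 1 × 70.08 = 150.8 kips.
Design strength φR_n = 0.75 × 150.8 = 113 kips.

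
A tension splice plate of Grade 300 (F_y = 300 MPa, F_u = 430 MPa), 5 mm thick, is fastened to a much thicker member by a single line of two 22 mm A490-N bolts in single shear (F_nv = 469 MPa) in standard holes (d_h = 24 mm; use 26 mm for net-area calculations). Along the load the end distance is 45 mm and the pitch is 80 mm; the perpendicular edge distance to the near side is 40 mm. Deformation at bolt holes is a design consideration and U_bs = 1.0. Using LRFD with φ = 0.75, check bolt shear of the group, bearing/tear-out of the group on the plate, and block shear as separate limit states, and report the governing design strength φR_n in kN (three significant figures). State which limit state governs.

Bolt shear: A_b = π·22²/4 = 380.1 mm²; R_n = 469 × 380.1 × 2 × 1 / 1000 = 356.6 kN → 0.75 × 356.6 = 267 kN.
Bearing: edge l_c = 33, r_n = 85.14 kN; interior l_c = 56, r_n = 113.5 kN; R_n = 85.14 + 1·113.5 = 198.7 kN → 149 kN.
Block shear: A_gv = 625, A_nv = 430, A_nt = 135 mm²; R_n = min(0.6F_uA_nv, 0.6F_yA_gv) + U_bs·F_u·A_nt = 169 kN → 127 kN.
Block shear governs: 127 kN.

127 kN (block shear governs)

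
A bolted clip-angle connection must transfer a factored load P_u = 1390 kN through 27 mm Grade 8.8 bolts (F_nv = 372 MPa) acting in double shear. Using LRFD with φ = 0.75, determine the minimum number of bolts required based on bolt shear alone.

5 bolts

A_b = π·27²/4 = 572.6 mm².
Per-bolt design strength φR_n = 0.75 × 372 × 572.6 × 2 / 1000 = 319.5 kN.
n ≥ 1390 / 319.5 = 4.351 → use 5 bolts.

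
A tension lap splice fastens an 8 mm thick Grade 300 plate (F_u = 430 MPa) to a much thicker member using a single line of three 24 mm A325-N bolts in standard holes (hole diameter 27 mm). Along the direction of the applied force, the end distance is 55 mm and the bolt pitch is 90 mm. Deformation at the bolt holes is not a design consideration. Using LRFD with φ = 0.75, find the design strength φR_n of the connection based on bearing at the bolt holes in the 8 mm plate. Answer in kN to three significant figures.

Per bolt r_n = 1.5 l_c t F_u ≤ 3.0 d t F_u; upper limit = 3.0 × 24 × 8 × 430 / 1000 = 247.7 kN.
Edge bolt: l_c = 55 − 27/2 = 41.5 mm → 1.5 × 41.5 × 8 × 430 / 1000 = 214.1 → r_n = 214.1 kN.
Interior bolts: l_c = 90 − 27 = 63 mm → 1.5 × 63 × 8 × 430 / 1000 = 325.1 → r_n = 247.7 kN.
R_n = 1 × 214.1 + 2 × 247.7 = 709.5 kN.
Design strength φR_n = 0.75 × 709.5 = 532 kN.

532 kN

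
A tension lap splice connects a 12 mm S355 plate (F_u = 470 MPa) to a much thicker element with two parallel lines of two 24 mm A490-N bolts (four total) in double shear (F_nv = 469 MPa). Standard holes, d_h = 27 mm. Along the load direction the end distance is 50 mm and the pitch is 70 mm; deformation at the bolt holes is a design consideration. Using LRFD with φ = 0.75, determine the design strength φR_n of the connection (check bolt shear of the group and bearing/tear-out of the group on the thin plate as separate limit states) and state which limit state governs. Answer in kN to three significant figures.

807 kN (bearing governs)

Bolt shear: A_b = π·24²/4 = 452.4 mm²; R_n = 469 × 452.4 × 4 × 2 / 1000 = 1697 kN → 0.75 × 1697 = 1270 kN.
Bearing (1.2 l_c t F_u ≤ 2.4 d t F_u): upper limit = 2.4·24·12·470 / 1000 = 324.9 kN.
  Edge l_c = 50 − 27/2 = 36.5 → r_n = 247 kN; interior l_c = 70 − 27 = 43 → r_n = 291 kN.
  R_n,bearing = 2·247 + 2·291 = 1076 kN → 0.75 × 1076 = 807 kN.
Bearing governs: 807 kN.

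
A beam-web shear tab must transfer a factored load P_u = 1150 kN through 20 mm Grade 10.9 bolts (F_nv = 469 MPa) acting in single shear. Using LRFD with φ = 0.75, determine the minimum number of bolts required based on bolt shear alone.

11 bolts

A_b = π·20²/4 = 314.2 mm².
Per-bolt design strength φR_n = 0.75 × 469 × 314.2 × 1 / 1000 = 110.5 kN.
n ≥ 1150 / 110.5 = 10.41 → use 11 bolts.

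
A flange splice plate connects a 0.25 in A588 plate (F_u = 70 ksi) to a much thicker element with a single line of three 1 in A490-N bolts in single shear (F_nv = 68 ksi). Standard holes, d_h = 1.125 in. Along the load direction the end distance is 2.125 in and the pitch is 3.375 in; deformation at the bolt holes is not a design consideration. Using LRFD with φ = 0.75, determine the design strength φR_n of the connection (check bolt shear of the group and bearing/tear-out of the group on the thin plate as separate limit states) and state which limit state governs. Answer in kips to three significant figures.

Bolt shear: A_b = π·1²/4 = 0.7854 in²; R_n = 68 × 0.7854 × 3 × 1 = 160.2 kips → 0.75 × 160.2 = 120 kips.
Bearing (1.5 l_c t F_u ≤ 3.0 d t F_u): upper limit = 3.0·1·0.25·70 = 52.5 kips.
  Edge l_c = 2.125 − 1.125/2 = 1.562 → r_n = 41.02 kips; interior l_c = 3.375 − 1.125 = 2.25 → r_n = 52.5 kips.
  R_n,bearing = 1·41.02 + 2·52.5 = 146 kips → 0.75 × 146 = 110 kips.
Bearing governs: 110 kips.

110 kips (bearing governs)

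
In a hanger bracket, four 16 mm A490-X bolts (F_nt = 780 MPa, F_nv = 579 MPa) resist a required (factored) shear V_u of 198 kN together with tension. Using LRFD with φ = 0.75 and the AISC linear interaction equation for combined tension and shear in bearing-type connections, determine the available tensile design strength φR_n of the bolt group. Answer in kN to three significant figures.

345 kN

A_b = π·16²/4 = 201.1 mm²; f_rv = 198 × 1000 / (4 × 201.1) = 246.2 MPa.
F'_nt = 1.3 F_nt − (F_nt / φF_nv) f_rv = 1.3·780 − (780/(0.75·579))·246.2 = 571.8 MPa, capped at F_nt → F'_nt = 571.8 MPa.
R_n = F'_nt · A_b · n = 571.8 × 201.1 × 4 / 1000 = 459.9 kN.
Design strength φR_n = 0.75 × 459.9 = 345 kN.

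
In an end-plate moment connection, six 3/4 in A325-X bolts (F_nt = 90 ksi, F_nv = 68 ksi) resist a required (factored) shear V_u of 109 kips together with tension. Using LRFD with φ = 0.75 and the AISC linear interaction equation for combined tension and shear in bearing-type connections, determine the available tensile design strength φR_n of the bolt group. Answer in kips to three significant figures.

88.3 kips

A_b = π·0.75²/4 = 0.4418 in²; f_rv = 109 / (6 × 0.4418) = 41.12 ksi.
F'_nt = 1.3 F_nt − (F_nt / φF_nv) f_rv = 1.3·90 − (90/(0.75·68))·41.12 = 44.43 ksi, capped at F_nt → F'_nt = 44.43 ksi.
R_n = F'_nt · A_b · n = 44.43 × 0.4418 × 6 = 117.8 kips.
Design strength φR_n = 0.75 × 117.8 = 88.3 kips.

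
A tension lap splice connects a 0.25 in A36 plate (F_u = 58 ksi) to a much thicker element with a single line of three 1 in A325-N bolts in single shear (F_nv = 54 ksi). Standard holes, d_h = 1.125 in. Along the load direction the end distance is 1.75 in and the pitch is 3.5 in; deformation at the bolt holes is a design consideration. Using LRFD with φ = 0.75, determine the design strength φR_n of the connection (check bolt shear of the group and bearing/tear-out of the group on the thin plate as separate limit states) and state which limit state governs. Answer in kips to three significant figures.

67.7 kips (bearing governs)

Bolt shear: A_b = π·1²/4 = 0.7854 in²; R_n = 54 × 0.7854 × 3 × 1 = 127.2 kips → 0.75 × 127.2 = 95.4 kips.
Bearing (1.2 l_c t F_u ≤ 2.4 d t F_u): upper limit = 2.4·1·0.25·58 = 34.8 kips.
  Edge l_c = 1.75 − 1.125/2 = 1.188 → r_n = 20.66 kips; interior l_c = 3.5 − 1.125 = 2.375 → r_n = 34.8 kips.
  R_n,bearing = 1·20.66 + 2·34.8 = 90.26 kips → 0.75 × 90.26 = 67.7 kips.
Bearing governs: 67.7 kips.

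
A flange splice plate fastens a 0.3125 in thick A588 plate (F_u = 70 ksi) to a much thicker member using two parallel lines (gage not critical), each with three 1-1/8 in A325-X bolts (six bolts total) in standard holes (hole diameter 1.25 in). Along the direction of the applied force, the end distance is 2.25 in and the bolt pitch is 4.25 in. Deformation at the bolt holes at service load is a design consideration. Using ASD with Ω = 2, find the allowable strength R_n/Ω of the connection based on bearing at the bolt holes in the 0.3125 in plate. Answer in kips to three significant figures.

161 kips

Per bolt r_n = 1.2 l_c t F_u ≤ 2.4 d t F_u; upper limit = 2.4 × 1.125 × 0.3125 × 70 = 59.06 kips.
Edge bolt: l_c = 2.25 − 1.25/2 = 1.625 in → 1.2 × 1.625 × 0.3125 × 70 = 42.66 → r_n = 42.66 kips.
Interior bolts: l_c = 4.25 − 1.25 = 3 in → 1.2 × 3 × 0.3125 × 70 = 78.75 → r_n = 59.06 kips.
R_n = 2 × 42.66 + 4 × 59.06 = 321.6 kips.
Allowable strength R_n/Ω = 321.6 / 2 = 161 kips.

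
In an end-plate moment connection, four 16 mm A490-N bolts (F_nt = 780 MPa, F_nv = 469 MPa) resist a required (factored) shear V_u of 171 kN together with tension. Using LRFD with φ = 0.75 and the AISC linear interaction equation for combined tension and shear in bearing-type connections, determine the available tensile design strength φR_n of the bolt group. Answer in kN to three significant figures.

327 kN

A_b = π·16²/4 = 201.1 mm²; f_rv = 171 × 1000 / (4 × 201.1) = 212.6 MPa.
F'_nt = 1.3 F_nt − (F_nt / φF_nv) f_rv = 1.3·780 − (780/(0.75·469))·212.6 = 542.5 MPa, capped at F_nt → F'_nt = 542.5 MPa.
R_n = F'_nt · A_b · n = 542.5 × 201.1 × 4 / 1000 = 436.3 kN.
Design strength φR_n = 0.75 × 436.3 = 327 kN.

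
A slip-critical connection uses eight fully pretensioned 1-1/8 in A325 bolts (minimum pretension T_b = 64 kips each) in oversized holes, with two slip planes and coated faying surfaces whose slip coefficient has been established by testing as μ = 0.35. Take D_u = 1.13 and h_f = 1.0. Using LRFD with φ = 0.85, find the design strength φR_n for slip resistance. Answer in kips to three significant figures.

R_n = μ · D_u · h_f · T_b · n_s · n_b = 0.35 × 1.13 × 1.0 × 64 × 2 × 8 = 405 kips.
Design strength φR_n = 0.85 × 405 = 344 kips.

344 kips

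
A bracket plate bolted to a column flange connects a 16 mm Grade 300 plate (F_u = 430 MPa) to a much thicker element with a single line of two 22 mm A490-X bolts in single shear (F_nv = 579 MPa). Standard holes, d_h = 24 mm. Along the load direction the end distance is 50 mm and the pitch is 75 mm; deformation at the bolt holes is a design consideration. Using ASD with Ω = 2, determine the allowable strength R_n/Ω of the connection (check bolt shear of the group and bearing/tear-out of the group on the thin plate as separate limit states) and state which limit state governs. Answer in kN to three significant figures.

Bolt shear: A_b = π·22²/4 = 380.1 mm²; R_n = 579 × 380.1 × 2 × 1 / 1000 = 440.2 kN → 440.2 / 2 = 220 kN.
Bearing (1.2 l_c t F_u ≤ 2.4 d t F_u): upper limit = 2.4·22·16·430 / 1000 = 363.3 kN.
  Edge l_c = 50 − 24/2 = 38 → r_n = 313.7 kN; interior l_c = 75 − 24 = 51 → r_n = 363.3 kN.
  R_n,bearing = 1·313.7 + 1·363.3 = 677 kN → 677 / 2 = 338 kN.
Bolt shear governs: 220 kN.

220 kN (bolt shear governs)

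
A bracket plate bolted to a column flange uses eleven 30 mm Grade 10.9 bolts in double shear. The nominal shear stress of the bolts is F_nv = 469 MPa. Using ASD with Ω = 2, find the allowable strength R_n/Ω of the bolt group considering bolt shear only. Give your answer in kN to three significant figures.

A_b = π × 30² / 4 = 706.9 mm².
R_n = F_nv · A_b · n · n_s = 469 × 706.9 × 11 × 2 / 1000 = 7293 kN.
Allowable strength R_n/Ω = 7293 / 2 = 3650 kN.

3650 kN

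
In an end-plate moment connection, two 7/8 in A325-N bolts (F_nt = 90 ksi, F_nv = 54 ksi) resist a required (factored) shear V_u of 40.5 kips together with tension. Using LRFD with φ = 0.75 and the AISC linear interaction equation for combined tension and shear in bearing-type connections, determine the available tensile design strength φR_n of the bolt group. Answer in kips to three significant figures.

38 kips

A_b = π·0.875²/4 = 0.6013 in²; f_rv = 40.5 / (2 × 0.6013) = 33.68 ksi.
F'_nt = 1.3 F_nt − (F_nt / φF_nv) f_rv = 1.3·90 − (90/(0.75·54))·33.68 = 42.16 ksi, capped at F_nt → F'_nt = 42.16 ksi.
R_n = F'_nt · A_b · n = 42.16 × 0.6013 × 2 = 50.71 kips.
Design strength φR_n = 0.75 × 50.71 = 38 kips.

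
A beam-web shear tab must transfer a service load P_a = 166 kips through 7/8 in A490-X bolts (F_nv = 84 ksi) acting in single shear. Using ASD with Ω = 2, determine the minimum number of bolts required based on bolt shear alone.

7 bolts

A_b = π·0.875²/4 = 0.6013 in².
Per-bolt allowable strength R_n/Ω = 84 × 0.6013 × 1 / 2 = 25.26 kips.
n ≥ 166 / 25.26 = 6.573 → use 7 bolts.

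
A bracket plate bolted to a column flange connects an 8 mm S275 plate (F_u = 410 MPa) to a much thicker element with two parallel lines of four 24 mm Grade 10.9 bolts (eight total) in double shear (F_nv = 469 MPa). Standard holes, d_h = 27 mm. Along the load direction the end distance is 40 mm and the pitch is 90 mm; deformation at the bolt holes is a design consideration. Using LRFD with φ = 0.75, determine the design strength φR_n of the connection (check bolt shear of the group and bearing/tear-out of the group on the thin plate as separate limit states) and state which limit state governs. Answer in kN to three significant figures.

Bolt shear: A_b = π·24²/4 = 452.4 mm²; R_n = 469 × 452.4 × 8 × 2 / 1000 = 3395 kN → 0.75 × 3395 = 2550 kN.
Bearing (1.2 l_c t F_u ≤ 2.4 d t F_u): upper limit = 2.4·24·8·410 / 1000 = 188.9 kN.
  Edge l_c = 40 − 27/2 = 26.5 → r_n = 104.3 kN; interior l_c = 90 − 27 = 63 → r_n = 188.9 kN.
  R_n,bearing = 2·104.3 + 6·188.9 = 1342 kN → 0.75 × 1342 = 1010 kN.
Bearing governs: 1010 kN.

1010 kN (bearing governs)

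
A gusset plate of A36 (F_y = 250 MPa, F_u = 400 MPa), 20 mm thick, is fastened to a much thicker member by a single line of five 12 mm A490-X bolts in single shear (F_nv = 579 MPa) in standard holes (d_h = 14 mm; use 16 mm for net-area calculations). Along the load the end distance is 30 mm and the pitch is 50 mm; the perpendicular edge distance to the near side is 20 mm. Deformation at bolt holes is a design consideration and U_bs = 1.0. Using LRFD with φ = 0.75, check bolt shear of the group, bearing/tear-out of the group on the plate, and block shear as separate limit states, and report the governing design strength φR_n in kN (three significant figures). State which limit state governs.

246 kN (bolt shear governs)

Bolt shear: A_b = π·12²/4 = 113.1 mm²; R_n = 579 × 113.1 × 5 × 1 / 1000 = 327.4 kN → 0.75 × 327.4 = 246 kN.
Bearing: edge l_c = 23, r_n = 220.8 kN; interior l_c = 36, r_n = 230.4 kN; R_n = 220.8 + 4·230.4 = 1142 kN → 857 kN.
Block shear: A_gv = 4600, A_nv = 3160, A_nt = 240 mm²; R_n = min(0.6F_uA_nv, 0.6F_yA_gv) + U_bs·F_u·A_nt = 786 kN → 590 kN.
Bolt shear governs: 246 kN.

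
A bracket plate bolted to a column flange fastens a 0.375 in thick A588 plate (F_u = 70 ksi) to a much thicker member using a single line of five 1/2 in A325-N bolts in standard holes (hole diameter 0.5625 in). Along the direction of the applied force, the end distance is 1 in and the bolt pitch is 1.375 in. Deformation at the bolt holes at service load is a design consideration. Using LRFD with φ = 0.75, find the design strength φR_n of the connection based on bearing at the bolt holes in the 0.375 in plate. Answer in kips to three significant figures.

Per bolt r_n = 1.2 l_c t F_u ≤ 2.4 d t F_u; upper limit = 2.4 × 0.5 × 0.375 × 70 = 31.5 kips.
Edge bolt: l_c = 1 − 0.5625/2 = 0.7188 in → 1.2 × 0.7188 × 0.375 × 70 = 22.64 → r_n = 22.64 kips.
Interior bolts: l_c = 1.375 − 0.5625 = 0.8125 in → 1.2 × 0.8125 × 0.375 × 70 = 25.59 → r_n = 25.59 kips.
R_n = 1 × 22.64 + 4 × 25.59 = 125 kips.
Design strength φR_n = 0.75 × 125 = 93.8 kips.

93.8 kips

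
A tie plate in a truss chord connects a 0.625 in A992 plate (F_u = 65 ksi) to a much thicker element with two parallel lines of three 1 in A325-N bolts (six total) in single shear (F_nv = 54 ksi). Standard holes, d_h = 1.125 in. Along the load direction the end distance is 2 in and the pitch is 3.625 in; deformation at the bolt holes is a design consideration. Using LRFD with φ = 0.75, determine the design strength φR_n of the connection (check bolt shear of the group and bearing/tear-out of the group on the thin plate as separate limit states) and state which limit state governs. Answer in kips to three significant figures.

191 kips (bolt shear governs)

Bolt shear: A_b = π·1²/4 = 0.7854 in²; R_n = 54 × 0.7854 × 6 × 1 = 254.5 kips → 0.75 × 254.5 = 191 kips.
Bearing (1.2 l_c t F_u ≤ 2.4 d t F_u): upper limit = 2.4·1·0.625·65 = 97.5 kips.
  Edge l_c = 2 − 1.125/2 = 1.438 → r_n = 70.08 kips; interior l_c = 3.625 − 1.125 = 2.5 → r_n = 97.5 kips.
  R_n,bearing = 2·70.08 + 4·97.5 = 530.2 kips → 0.75 × 530.2 = 398 kips.
Bolt shear governs: 191 kips.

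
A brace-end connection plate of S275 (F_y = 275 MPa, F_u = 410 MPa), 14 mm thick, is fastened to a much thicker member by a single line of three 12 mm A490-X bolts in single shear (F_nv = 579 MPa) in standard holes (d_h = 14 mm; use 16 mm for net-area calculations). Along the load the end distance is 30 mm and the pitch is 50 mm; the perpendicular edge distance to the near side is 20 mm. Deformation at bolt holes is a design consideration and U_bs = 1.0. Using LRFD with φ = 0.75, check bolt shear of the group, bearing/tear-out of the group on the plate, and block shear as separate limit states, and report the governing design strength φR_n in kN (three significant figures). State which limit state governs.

147 kN (bolt shear governs)

Bolt shear: A_b = π·12²/4 = 113.1 mm²; R_n = 579 × 113.1 × 3 × 1 / 1000 = 196.5 kN → 0.75 × 196.5 = 147 kN.
Bearing: edge l_c = 23, r_n = 158.4 kN; interior l_c = 36, r_n = 165.3 kN; R_n = 158.4 + 2·165.3 = 489 kN → 367 kN.
Block shear: A_gv = 1820, A_nv = 1260, A_nt = 168 mm²; R_n = min(0.6F_uA_nv, 0.6F_yA_gv) + U_bs·F_u·A_nt = 369.2 kN → 277 kN.
Bolt shear governs: 147 kN.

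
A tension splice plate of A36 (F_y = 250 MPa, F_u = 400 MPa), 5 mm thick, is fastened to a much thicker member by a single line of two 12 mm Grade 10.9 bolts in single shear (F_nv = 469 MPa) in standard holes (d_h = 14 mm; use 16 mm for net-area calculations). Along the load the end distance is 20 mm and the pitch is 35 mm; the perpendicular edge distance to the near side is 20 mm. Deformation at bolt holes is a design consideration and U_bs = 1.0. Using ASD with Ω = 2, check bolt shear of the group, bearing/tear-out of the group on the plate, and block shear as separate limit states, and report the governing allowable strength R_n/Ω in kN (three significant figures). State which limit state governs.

30.6 kN (block shear governs)

Bolt shear: A_b = π·12²/4 = 113.1 mm²; R_n = 469 × 113.1 × 2 × 1 / 1000 = 106.1 kN → 106.1 / 2 = 53 kN.
Bearing: edge l_c = 13, r_n = 31.2 kN; interior l_c = 21, r_n = 50.4 kN; R_n = 31.2 + 1·50.4 = 81.6 kN → 40.8 kN.
Block shear: A_gv = 275, A_nv = 155, A_nt = 60 mm²; R_n = min(0.6F_uA_nv, 0.6F_yA_gv) + U_bs·F_u·A_nt = 61.2 kN → 30.6 kN.
Block shear governs: 30.6 kN.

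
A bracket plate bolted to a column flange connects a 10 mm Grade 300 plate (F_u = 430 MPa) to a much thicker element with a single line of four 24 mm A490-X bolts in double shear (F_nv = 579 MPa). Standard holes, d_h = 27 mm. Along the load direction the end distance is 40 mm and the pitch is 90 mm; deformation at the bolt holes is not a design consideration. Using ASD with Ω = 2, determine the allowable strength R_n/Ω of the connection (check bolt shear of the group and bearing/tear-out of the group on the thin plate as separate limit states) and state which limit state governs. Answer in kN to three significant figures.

Bolt shear: A_b = π·24²/4 = 452.4 mm²; R_n = 579 × 452.4 × 4 × 2 / 1000 = 2095 kN → 2095 / 2 = 1050 kN.
Bearing (1.5 l_c t F_u ≤ 3.0 d t F_u): upper limit = 3.0·24·10·430 / 1000 = 309.6 kN.
  Edge l_c = 40 − 27/2 = 26.5 → r_n = 170.9 kN; interior l_c = 90 − 27 = 63 → r_n = 309.6 kN.
  R_n,bearing = 1·170.9 + 3·309.6 = 1100 kN → 1100 / 2 = 550 kN.
Bearing governs: 550 kN.

550 kN (bearing governs)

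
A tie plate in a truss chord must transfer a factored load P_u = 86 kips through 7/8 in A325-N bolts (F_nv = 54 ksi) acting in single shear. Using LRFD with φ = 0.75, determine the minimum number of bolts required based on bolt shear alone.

4 bolts

A_b = π·0.875²/4 = 0.6013 in².
Per-bolt design strength φR_n = 0.75 × 54 × 0.6013 × 1 = 24.35 kips.
n ≥ 86 / 24.35 = 3.531 → use 4 bolts.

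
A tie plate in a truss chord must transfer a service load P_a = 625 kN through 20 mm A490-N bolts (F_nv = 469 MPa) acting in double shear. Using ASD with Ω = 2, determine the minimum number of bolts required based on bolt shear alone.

5 bolts

A_b = π·20²/4 = 314.2 mm².
Per-bolt allowable strength R_n/Ω = 469 × 314.2 × 2 / 1000 / 2 = 147.3 kN.
n ≥ 625 / 147.3 = 4.242 → use 5 bolts.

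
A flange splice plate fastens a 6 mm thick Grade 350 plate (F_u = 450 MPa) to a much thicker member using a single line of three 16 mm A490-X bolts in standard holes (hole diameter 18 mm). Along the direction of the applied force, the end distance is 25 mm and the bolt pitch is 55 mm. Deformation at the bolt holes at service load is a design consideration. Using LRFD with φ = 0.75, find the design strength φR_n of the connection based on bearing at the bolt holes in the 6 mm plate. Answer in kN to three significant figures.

194 kN

Per bolt r_n = 1.2 l_c t F_u ≤ 2.4 d t F_u; upper limit = 2.4 × 16 × 6 × 450 / 1000 = 103.7 kN.
Edge bolt: l_c = 25 − 18/2 = 16 mm → 1.2 × 16 × 6 × 450 / 1000 = 51.84 → r_n = 51.84 kN.
Interior bolts: l_c = 55 − 18 = 37 mm → 1.2 × 37 × 6 × 450 / 1000 = 119.9 → r_n = 103.7 kN.
R_n = 1 × 51.84 + 2 × 103.7 = 259.2 kN.
Design strength φR_n = 0.75 × 259.2 = 194 kN.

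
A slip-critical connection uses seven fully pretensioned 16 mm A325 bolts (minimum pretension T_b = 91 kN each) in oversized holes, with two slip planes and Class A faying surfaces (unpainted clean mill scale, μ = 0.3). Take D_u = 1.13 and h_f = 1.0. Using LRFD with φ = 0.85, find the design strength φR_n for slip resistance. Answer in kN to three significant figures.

R_n = μ · D_u · h_f · T_b · n_s · n_b = 0.3 × 1.13 × 1.0 × 91 × 2 × 7 = 431.9 kN.
Design strength φR_n = 0.85 × 431.9 = 367 kN.

367 kN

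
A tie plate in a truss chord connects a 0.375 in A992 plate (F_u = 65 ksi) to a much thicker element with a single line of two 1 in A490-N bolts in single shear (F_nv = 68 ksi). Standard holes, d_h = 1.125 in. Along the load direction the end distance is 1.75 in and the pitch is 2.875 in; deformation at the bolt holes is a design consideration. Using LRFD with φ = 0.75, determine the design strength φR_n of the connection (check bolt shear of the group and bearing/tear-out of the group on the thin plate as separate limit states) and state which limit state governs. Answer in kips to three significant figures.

64.4 kips (bearing governs)

Bolt shear: A_b = π·1²/4 = 0.7854 in²; R_n = 68 × 0.7854 × 2 × 1 = 106.8 kips → 0.75 × 106.8 = 80.1 kips.
Bearing (1.2 l_c t F_u ≤ 2.4 d t F_u): upper limit = 2.4·1·0.375·65 = 58.5 kips.
  Edge l_c = 1.75 − 1.125/2 = 1.188 → r_n = 34.73 kips; interior l_c = 2.875 − 1.125 = 1.75 → r_n = 51.19 kips.
  R_n,bearing = 1·34.73 + 1·51.19 = 85.92 kips → 0.75 × 85.92 = 64.4 kips.
Bearing governs: 64.4 kips.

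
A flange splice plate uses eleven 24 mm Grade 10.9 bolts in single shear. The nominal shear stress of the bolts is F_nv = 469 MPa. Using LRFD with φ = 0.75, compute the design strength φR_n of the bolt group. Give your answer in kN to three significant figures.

1750 kN

A_b = π × 24² / 4 = 452.4 mm².
R_n = F_nv · A_b · n · n_s = 469 × 452.4 × 11 × 1 / 1000 = 2334 kN.
Design strength φR_n = 0.75 × 2334 = 1750 kN.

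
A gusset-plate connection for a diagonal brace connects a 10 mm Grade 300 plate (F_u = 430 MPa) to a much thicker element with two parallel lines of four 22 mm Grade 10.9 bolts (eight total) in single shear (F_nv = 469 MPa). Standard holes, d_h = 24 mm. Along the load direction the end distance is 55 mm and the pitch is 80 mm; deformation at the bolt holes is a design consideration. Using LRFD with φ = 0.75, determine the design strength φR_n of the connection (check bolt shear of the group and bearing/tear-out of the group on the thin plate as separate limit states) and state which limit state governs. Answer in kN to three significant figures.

1070 kN (bolt shear governs)

Bolt shear: A_b = π·22²/4 = 380.1 mm²; R_n = 469 × 380.1 × 8 × 1 / 1000 = 1426 kN → 0.75 × 1426 = 1070 kN.
Bearing (1.2 l_c t F_u ≤ 2.4 d t F_u): upper limit = 2.4·22·10·430 / 1000 = 227 kN.
  Edge l_c = 55 − 24/2 = 43 → r_n = 221.9 kN; interior l_c = 80 − 24 = 56 → r_n = 227 kN.
  R_n,bearing = 2·221.9 + 6·227 = 1806 kN → 0.75 × 1806 = 1350 kN.
Bolt shear governs: 1070 kN.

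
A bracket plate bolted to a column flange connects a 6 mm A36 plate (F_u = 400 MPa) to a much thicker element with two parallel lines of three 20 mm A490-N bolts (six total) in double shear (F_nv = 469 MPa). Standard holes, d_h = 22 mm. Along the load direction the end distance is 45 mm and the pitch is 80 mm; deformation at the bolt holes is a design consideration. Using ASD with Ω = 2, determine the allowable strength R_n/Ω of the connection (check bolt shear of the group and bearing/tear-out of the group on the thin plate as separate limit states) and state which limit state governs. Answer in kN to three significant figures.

Bolt shear: A_b = π·20²/4 = 314.2 mm²; R_n = 469 × 314.2 × 6 × 2 / 1000 = 1768 kN → 1768 / 2 = 884 kN.
Bearing (1.2 l_c t F_u ≤ 2.4 d t F_u): upper limit = 2.4·20·6·400 / 1000 = 115.2 kN.
  Edge l_c = 45 − 22/2 = 34 → r_n = 97.92 kN; interior l_c = 80 − 22 = 58 → r_n = 115.2 kN.
  R_n,bearing = 2·97.92 + 4·115.2 = 656.6 kN → 656.6 / 2 = 328 kN.
Bearing governs: 328 kN.

328 kN (bearing governs)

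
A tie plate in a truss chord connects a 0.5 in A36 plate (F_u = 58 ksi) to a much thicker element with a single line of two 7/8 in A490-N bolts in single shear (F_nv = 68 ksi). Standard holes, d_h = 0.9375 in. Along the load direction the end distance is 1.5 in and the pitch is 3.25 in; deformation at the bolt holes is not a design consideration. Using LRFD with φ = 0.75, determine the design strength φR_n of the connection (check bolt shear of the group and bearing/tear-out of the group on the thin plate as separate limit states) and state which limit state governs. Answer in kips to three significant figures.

Bolt shear: A_b = π·0.875²/4 = 0.6013 in²; R_n = 68 × 0.6013 × 2 × 1 = 81.78 kips → 0.75 × 81.78 = 61.3 kips.
Bearing (1.5 l_c t F_u ≤ 3.0 d t F_u): upper limit = 3.0·0.875·0.5·58 = 76.12 kips.
  Edge l_c = 1.5 − 0.9375/2 = 1.031 → r_n = 44.86 kips; interior l_c = 3.25 − 0.9375 = 2.312 → r_n = 76.12 kips.
  R_n,bearing = 1·44.86 + 1·76.12 = 121 kips → 0.75 × 121 = 90.7 kips.
Bolt shear governs: 61.3 kips.

61.3 kips (bolt shear governs)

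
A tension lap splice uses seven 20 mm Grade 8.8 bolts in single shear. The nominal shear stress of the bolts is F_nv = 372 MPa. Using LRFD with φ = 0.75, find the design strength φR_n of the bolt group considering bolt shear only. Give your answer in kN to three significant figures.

614 kN

A_b = π × 20² / 4 = 314.2 mm².
R_n = F_nv · A_b · n · n_s = 372 × 314.2 × 7 × 1 / 1000 = 818.1 kN.
Design strength φR_n = 0.75 × 818.1 = 614 kN.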